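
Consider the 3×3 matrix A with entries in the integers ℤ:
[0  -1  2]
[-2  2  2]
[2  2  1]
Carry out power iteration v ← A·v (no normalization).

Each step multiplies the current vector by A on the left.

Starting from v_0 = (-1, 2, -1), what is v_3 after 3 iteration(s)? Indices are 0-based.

v_0 = (-1, 2, -1).
v_1 = A·v_0 = (-4, 4, 1).
v_2 = A·v_1 = (-2, 18, 1).
v_3 = A·v_2 = (-16, 42, 33).

v_3 = (-16, 42, 33)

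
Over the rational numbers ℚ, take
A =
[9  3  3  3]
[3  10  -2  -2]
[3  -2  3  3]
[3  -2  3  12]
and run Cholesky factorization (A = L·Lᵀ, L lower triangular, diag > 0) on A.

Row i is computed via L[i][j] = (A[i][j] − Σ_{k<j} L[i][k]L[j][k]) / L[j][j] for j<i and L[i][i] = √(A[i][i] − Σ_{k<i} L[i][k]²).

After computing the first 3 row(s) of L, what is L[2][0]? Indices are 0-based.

L[2][0] = 1

Step 1: L[0][0] = √(9) = 3.
  L[1][0] = (3) / L[0][0] = 1.
Step 2: L[1][1] = √(9) = 3.
  L[2][0] = (3) / L[0][0] = 1.
  L[2][1] = (-3) / L[1][1] = -1.
Step 3: L[2][2] = √(1) = 1.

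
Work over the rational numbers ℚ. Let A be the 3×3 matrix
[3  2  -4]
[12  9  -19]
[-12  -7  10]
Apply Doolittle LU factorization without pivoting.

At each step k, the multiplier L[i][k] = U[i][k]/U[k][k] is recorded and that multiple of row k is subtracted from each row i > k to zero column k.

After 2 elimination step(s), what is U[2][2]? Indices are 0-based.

k=0: U[0][0]=3
  eliminate (1,0): mult=4, new row 1: (0, 1, -3); set L[1][0]=4
  eliminate (2,0): mult=-4, new row 2: (0, 1, -6); set L[2][0]=-4
k=1: U[1][1]=1
  eliminate (2,1): mult=1, new row 2: (0, 0, -3); set L[2][1]=1

U[2][2] = -3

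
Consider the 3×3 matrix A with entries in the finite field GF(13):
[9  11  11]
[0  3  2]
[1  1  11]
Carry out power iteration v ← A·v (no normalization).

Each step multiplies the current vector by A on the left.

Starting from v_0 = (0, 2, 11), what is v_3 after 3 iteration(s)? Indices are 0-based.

v_0 = (0, 2, 11).
v_1 = A·v_0 = (0, 2, 6).
v_2 = A·v_1 = (10, 5, 3).
v_3 = A·v_2 = (9, 8, 9).

v_3 = (9, 8, 9)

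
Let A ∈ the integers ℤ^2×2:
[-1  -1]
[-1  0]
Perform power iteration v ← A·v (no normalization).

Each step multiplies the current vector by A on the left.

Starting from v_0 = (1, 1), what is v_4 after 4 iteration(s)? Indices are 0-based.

v_4 = (8, 5)

v_0 = (1, 1).
v_1 = A·v_0 = (-2, -1).
v_2 = A·v_1 = (3, 2).
v_3 = A·v_2 = (-5, -3).
v_4 = A·v_3 = (8, 5).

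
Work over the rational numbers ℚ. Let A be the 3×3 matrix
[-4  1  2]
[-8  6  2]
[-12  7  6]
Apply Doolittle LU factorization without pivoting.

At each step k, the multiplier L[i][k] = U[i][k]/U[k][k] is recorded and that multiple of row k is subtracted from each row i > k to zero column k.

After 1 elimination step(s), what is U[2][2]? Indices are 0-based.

[col 0] pivot -4
  R1 -= 2*R0 → (0, 4, -2)  (L[1][0] := 2)
  R2 -= 3*R0 → (0, 4, 0)  (L[2][0] := 3)

U[2][2] = 0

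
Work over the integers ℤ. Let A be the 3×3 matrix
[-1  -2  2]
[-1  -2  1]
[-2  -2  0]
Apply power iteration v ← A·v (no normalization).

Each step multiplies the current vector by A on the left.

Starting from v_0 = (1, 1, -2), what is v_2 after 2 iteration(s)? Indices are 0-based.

v_2 = (9, 13, 24)

v_0 = (1, 1, -2).
v_1 = A·v_0 = (-7, -5, -4).
v_2 = A·v_1 = (9, 13, 24).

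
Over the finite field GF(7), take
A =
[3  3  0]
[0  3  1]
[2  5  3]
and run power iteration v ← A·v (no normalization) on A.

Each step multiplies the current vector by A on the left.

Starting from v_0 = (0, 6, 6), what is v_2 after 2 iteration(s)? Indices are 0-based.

v_2 = (0, 1, 6)

v_0 = (0, 6, 6).
v_1 = A·v_0 = (4, 3, 6).
v_2 = A·v_1 = (0, 1, 6).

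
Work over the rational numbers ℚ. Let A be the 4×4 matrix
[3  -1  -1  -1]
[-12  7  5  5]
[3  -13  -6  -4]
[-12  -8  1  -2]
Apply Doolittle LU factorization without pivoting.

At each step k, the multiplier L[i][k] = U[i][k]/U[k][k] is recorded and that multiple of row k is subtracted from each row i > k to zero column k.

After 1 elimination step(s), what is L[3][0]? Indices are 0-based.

L[3][0] = -4

[col 0] pivot 3
  R1 -= -4*R0 → (0, 3, 1, 1)  (L[1][0] := -4)
  R2 -= 1*R0 → (0, -12, -5, -3)  (L[2][0] := 1)
  R3 -= -4*R0 → (0, -12, -3, -6)  (L[3][0] := -4)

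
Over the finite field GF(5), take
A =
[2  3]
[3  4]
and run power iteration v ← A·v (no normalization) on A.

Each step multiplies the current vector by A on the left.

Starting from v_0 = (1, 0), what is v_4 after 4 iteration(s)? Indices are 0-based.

v_4 = (3, 4)

v_0 = (1, 0).
v_1 = A·v_0 = (2, 3).
v_2 = A·v_1 = (3, 3).
v_3 = A·v_2 = (0, 1).
v_4 = A·v_3 = (3, 4).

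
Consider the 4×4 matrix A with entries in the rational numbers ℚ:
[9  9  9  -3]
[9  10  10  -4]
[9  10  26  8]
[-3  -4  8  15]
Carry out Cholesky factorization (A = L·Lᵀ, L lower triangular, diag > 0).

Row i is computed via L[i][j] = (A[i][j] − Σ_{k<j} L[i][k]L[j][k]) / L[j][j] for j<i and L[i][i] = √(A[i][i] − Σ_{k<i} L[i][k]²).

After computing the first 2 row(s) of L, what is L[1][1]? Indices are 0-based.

L[1][1] = 1

Step 1: L[0][0] = √(9) = 3.
  L[1][0] = (9) / L[0][0] = 3.
Step 2: L[1][1] = √(1) = 1.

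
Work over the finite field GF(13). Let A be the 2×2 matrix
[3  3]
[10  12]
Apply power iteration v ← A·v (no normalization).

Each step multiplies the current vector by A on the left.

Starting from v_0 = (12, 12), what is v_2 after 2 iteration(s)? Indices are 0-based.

v_0 = (12, 12).
v_1 = A·v_0 = (7, 4).
v_2 = A·v_1 = (7, 1).

v_2 = (7, 1)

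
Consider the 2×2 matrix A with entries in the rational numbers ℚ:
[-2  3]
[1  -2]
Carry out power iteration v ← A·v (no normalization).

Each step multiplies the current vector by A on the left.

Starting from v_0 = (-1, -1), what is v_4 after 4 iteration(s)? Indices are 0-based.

v_4 = (71, -41)

v_0 = (-1, -1).
v_1 = A·v_0 = (-1, 1).
v_2 = A·v_1 = (5, -3).
v_3 = A·v_2 = (-19, 11).
v_4 = A·v_3 = (71, -41).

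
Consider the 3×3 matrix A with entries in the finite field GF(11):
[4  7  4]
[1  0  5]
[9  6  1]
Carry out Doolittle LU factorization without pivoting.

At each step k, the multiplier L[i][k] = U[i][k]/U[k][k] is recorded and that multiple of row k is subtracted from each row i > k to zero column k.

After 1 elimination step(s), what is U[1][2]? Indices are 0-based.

U[1][2] = 4

Step 1: pivot at (0,0) is 4.
  row1 ← row1 − (3)·row0  ⇒  L[1][0]=3, U row1=(0, 1, 4)
  row2 ← row2 − (5)·row0  ⇒  L[2][0]=5, U row2=(0, 4, 3)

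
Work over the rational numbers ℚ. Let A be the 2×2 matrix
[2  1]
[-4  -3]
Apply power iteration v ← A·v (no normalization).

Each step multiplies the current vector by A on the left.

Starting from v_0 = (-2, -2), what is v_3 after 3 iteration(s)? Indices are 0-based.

v_3 = (-14, 46)

v_0 = (-2, -2).
v_1 = A·v_0 = (-6, 14).
v_2 = A·v_1 = (2, -18).
v_3 = A·v_2 = (-14, 46).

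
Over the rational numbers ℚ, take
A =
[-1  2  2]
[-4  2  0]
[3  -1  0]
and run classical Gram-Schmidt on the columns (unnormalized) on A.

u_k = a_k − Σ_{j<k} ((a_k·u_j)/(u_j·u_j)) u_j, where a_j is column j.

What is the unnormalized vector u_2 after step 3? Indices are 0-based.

u_2 = (8/65, -4/13, -24/65)

Step 1: u_0 = a_0 = (-1, -4, 3).
Step 2: u_1 = a_1 − (-1/2)·u_0 = (3/2, 0, 1/2).
Step 3: u_2 = a_2 − (-1/13)·u_0 − (6/5)·u_1 = (8/65, -4/13, -24/65).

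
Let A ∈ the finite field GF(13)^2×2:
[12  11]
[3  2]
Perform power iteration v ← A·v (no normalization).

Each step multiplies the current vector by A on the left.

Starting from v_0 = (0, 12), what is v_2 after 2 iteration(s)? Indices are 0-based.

v_0 = (0, 12).
v_1 = A·v_0 = (2, 11).
v_2 = A·v_1 = (2, 2).

v_2 = (2, 2)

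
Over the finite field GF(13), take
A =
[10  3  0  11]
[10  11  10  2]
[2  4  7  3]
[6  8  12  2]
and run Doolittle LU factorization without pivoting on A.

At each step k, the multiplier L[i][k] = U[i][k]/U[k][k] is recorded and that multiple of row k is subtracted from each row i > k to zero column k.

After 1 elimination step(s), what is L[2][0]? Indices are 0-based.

L[2][0] = 8

[col 0] pivot 10
  R1 -= 1*R0 → (0, 8, 10, 4)  (L[1][0] := 1)
  R2 -= 8*R0 → (0, 6, 7, 6)  (L[2][0] := 8)
  R3 -= 11*R0 → (0, 1, 12, 11)  (L[3][0] := 11)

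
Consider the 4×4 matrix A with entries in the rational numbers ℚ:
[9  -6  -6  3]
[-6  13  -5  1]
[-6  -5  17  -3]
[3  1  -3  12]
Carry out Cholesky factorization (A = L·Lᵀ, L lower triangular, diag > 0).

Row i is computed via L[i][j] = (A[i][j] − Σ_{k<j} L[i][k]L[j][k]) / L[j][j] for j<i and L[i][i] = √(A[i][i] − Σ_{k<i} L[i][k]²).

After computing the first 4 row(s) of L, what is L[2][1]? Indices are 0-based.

Step 1: L[0][0] = √(9) = 3.
  L[1][0] = (-6) / L[0][0] = -2.
Step 2: L[1][1] = √(9) = 3.
  L[2][0] = (-6) / L[0][0] = -2.
  L[2][1] = (-9) / L[1][1] = -3.
Step 3: L[2][2] = √(4) = 2.
  L[3][0] = (3) / L[0][0] = 1.
  L[3][1] = (3) / L[1][1] = 1.
  L[3][2] = (2) / L[2][2] = 1.
Step 4: L[3][3] = √(9) = 3.

L[2][1] = -3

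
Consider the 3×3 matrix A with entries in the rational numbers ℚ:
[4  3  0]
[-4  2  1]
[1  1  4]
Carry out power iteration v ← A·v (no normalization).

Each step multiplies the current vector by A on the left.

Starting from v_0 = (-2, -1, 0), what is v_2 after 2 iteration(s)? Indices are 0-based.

v_2 = (-26, 53, -17)

v_0 = (-2, -1, 0).
v_1 = A·v_0 = (-11, 6, -3).
v_2 = A·v_1 = (-26, 53, -17).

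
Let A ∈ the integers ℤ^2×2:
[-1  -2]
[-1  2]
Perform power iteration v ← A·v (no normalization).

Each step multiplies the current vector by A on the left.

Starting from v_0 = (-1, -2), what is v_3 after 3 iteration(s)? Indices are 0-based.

v_3 = (21, -23)

v_0 = (-1, -2).
v_1 = A·v_0 = (5, -3).
v_2 = A·v_1 = (1, -11).
v_3 = A·v_2 = (21, -23).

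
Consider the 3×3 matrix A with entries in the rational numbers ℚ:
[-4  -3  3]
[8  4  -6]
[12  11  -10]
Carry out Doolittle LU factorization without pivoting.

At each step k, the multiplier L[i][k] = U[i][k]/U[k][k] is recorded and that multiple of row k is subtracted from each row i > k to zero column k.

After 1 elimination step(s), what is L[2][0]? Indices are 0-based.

Step 1: pivot at (0,0) is -4.
  row1 ← row1 − (-2)·row0  ⇒  L[1][0]=-2, U row1=(0, -2, 0)
  row2 ← row2 − (-3)·row0  ⇒  L[2][0]=-3, U row2=(0, 2, -1)

L[2][0] = -3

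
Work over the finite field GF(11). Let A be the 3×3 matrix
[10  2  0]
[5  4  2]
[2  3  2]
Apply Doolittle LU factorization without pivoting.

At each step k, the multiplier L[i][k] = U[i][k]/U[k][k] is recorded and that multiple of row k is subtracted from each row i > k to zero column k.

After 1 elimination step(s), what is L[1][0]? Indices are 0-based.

L[1][0] = 6

Step 1: pivot at (0,0) is 10.
  row1 ← row1 − (6)·row0  ⇒  L[1][0]=6, U row1=(0, 3, 2)
  row2 ← row2 − (9)·row0  ⇒  L[2][0]=9, U row2=(0, 7, 2)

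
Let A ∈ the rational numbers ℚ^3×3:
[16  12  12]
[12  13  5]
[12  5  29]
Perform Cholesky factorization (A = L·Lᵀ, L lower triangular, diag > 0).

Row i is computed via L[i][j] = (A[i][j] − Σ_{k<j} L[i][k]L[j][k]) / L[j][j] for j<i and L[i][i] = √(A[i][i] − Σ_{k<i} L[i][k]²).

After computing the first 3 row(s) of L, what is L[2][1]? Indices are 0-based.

Step 1: L[0][0] = √(16) = 4.
  L[1][0] = (12) / L[0][0] = 3.
Step 2: L[1][1] = √(4) = 2.
  L[2][0] = (12) / L[0][0] = 3.
  L[2][1] = (-4) / L[1][1] = -2.
Step 3: L[2][2] = √(16) = 4.

L[2][1] = -2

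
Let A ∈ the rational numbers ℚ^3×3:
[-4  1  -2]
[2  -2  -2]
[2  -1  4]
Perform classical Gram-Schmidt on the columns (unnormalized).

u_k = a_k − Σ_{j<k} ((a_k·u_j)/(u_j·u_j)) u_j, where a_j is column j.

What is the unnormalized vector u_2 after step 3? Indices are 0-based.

u_2 = (12/11, -12/11, 36/11)

Step 1: u_0 = a_0 = (-4, 2, 2).
Step 2: u_1 = a_1 − (-5/12)·u_0 = (-2/3, -7/6, -1/6).
Step 3: u_2 = a_2 − (1/2)·u_0 − (18/11)·u_1 = (12/11, -12/11, 36/11).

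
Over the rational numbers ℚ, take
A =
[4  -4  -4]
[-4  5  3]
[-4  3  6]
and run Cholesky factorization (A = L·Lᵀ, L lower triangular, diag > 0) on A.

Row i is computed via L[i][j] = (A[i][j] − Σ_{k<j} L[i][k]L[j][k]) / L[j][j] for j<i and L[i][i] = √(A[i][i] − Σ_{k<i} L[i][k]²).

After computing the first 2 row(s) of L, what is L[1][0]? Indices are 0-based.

L[1][0] = -2

Step 1: L[0][0] = √(4) = 2.
  L[1][0] = (-4) / L[0][0] = -2.
Step 2: L[1][1] = √(1) = 1.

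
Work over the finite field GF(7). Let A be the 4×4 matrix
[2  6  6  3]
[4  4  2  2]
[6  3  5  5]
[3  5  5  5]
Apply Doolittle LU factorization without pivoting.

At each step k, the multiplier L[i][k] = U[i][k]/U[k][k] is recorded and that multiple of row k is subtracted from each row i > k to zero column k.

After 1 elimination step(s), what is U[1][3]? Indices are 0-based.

U[1][3] = 3

Step 1: pivot at (0,0) is 2.
  row1 ← row1 − (2)·row0  ⇒  L[1][0]=2, U row1=(0, 6, 4, 3)
  row2 ← row2 − (3)·row0  ⇒  L[2][0]=3, U row2=(0, 6, 1, 3)
  row3 ← row3 − (5)·row0  ⇒  L[3][0]=5, U row3=(0, 3, 3, 4)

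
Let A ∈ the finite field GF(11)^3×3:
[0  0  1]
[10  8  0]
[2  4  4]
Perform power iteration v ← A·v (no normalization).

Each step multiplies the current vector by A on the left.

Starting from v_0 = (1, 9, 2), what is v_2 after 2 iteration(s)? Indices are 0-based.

v_2 = (2, 5, 10)

v_0 = (1, 9, 2).
v_1 = A·v_0 = (2, 5, 2).
v_2 = A·v_1 = (2, 5, 10).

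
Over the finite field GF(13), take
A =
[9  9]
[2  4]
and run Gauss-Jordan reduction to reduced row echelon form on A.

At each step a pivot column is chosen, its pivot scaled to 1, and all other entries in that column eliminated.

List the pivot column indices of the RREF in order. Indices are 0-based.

pivot columns: 0, 1

step 1: normalize row 0 (÷9) = (1, 1)
  row 1: subtract 2×row0 = (0, 2)
step 2: normalize row 1 (÷2) = (0, 1)
  row 0: subtract 1×row1 = (1, 0)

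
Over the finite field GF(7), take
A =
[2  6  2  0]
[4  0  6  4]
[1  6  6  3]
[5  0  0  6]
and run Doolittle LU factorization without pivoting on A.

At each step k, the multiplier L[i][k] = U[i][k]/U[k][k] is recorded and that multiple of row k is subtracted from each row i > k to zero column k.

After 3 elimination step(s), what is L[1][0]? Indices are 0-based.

k=0: U[0][0]=2
  eliminate (1,0): mult=2, new row 1: (0, 2, 2, 4); set L[1][0]=2
  eliminate (2,0): mult=4, new row 2: (0, 3, 5, 3); set L[2][0]=4
  eliminate (3,0): mult=6, new row 3: (0, 6, 2, 6); set L[3][0]=6
k=1: U[1][1]=2
  eliminate (2,1): mult=5, new row 2: (0, 0, 2, 4); set L[2][1]=5
  eliminate (3,1): mult=3, new row 3: (0, 0, 3, 1); set L[3][1]=3
k=2: U[2][2]=2
  eliminate (3,2): mult=5, new row 3: (0, 0, 0, 2); set L[3][2]=5

L[1][0] = 2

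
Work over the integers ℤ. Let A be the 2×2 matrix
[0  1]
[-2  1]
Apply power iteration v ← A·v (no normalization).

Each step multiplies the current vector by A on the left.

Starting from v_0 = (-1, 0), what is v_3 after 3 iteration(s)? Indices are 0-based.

v_3 = (2, -2)

v_0 = (-1, 0).
v_1 = A·v_0 = (0, 2).
v_2 = A·v_1 = (2, 2).
v_3 = A·v_2 = (2, -2).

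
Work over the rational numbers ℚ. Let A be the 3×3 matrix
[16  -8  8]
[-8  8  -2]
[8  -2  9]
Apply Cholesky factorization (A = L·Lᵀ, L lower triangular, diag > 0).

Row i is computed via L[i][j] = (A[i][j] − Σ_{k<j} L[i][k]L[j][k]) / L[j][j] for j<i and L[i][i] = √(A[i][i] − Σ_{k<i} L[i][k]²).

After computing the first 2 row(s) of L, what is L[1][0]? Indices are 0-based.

L[1][0] = -2

Step 1: L[0][0] = √(16) = 4.
  L[1][0] = (-8) / L[0][0] = -2.
Step 2: L[1][1] = √(4) = 2.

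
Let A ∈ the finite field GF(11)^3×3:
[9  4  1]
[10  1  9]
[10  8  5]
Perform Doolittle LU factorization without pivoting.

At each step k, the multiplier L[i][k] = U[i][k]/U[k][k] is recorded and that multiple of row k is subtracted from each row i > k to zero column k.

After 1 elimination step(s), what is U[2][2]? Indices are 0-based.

U[2][2] = 10

Step 1: pivot at (0,0) is 9.
  row1 ← row1 − (6)·row0  ⇒  L[1][0]=6, U row1=(0, 10, 3)
  row2 ← row2 − (6)·row0  ⇒  L[2][0]=6, U row2=(0, 6, 10)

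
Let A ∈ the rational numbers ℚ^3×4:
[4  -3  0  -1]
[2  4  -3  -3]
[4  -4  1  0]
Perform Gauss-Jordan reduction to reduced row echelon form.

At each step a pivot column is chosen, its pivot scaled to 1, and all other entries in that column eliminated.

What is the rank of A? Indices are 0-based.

rank = 3

pivot(0,0)=4: scale R0 → (1, -3/4, 0, -1/4)
  clear (1,0): R1 −= (2)R0 → (0, 11/2, -3, -5/2)
  clear (2,0): R2 −= (4)R0 → (0, -1, 1, 1)
pivot(1,1)=11/2: scale R1 → (0, 1, -6/11, -5/11)
  clear (0,1): R0 −= (-3/4)R1 → (1, 0, -9/22, -13/22)
  clear (2,1): R2 −= (-1)R1 → (0, 0, 5/11, 6/11)
pivot(2,2)=5/11: scale R2 → (0, 0, 1, 6/5)
  clear (0,2): R0 −= (-9/22)R2 → (1, 0, 0, -1/10)
  clear (1,2): R1 −= (-6/11)R2 → (0, 1, 0, 1/5)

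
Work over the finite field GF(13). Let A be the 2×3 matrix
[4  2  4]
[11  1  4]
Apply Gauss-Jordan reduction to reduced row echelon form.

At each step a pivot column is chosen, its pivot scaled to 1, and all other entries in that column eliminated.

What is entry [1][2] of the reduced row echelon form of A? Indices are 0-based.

pivot(0,0)=4: scale R0 → (1, 7, 1)
  clear (1,0): R1 −= (11)R0 → (0, 2, 6)
pivot(1,1)=2: scale R1 → (0, 1, 3)
  clear (0,1): R0 −= (7)R1 → (1, 0, 6)

M[1][2] = 3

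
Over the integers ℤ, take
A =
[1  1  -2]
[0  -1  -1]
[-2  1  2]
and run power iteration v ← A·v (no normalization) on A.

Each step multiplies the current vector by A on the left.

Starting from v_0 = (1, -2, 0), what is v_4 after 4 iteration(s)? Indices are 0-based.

v_4 = (69, 22, -84)

v_0 = (1, -2, 0).
v_1 = A·v_0 = (-1, 2, -4).
v_2 = A·v_1 = (9, 2, -4).
v_3 = A·v_2 = (19, 2, -24).
v_4 = A·v_3 = (69, 22, -84).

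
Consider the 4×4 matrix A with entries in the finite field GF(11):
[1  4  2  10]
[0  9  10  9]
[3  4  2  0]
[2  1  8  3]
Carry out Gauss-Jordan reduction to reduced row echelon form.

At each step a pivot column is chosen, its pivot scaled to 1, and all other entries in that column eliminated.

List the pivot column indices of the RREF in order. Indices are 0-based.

pivot columns: 0, 1, 2

pivot(0,0)=1: scale R0 → (1, 4, 2, 10)
  clear (2,0): R2 −= (3)R0 → (0, 3, 7, 3)
  clear (3,0): R3 −= (2)R0 → (0, 4, 4, 5)
pivot(1,1)=9: scale R1 → (0, 1, 6, 1)
  clear (0,1): R0 −= (4)R1 → (1, 0, 0, 6)
  clear (2,1): R2 −= (3)R1 → (0, 0, 0, 0)
  clear (3,1): R3 −= (4)R1 → (0, 0, 2, 1)
pivot(2,2): swap R2↔R3
pivot(2,2)=2: scale R2 → (0, 0, 1, 6)
  clear (1,2): R1 −= (6)R2 → (0, 1, 0, 9)
col 3: no nonzero at/below row 3; advance.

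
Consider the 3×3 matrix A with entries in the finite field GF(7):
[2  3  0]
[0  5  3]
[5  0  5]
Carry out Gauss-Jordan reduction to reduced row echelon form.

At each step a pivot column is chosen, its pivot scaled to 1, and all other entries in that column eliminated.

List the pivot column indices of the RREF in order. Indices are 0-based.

step 1: normalize row 0 (÷2) = (1, 5, 0)
  row 2: subtract 5×row0 = (0, 3, 5)
step 2: normalize row 1 (÷5) = (0, 1, 2)
  row 0: subtract 5×row1 = (1, 0, 4)
  row 2: subtract 3×row1 = (0, 0, 6)
step 3: normalize row 2 (÷6) = (0, 0, 1)
  row 0: subtract 4×row2 = (1, 0, 0)
  row 1: subtract 2×row2 = (0, 1, 0)

pivot columns: 0, 1, 2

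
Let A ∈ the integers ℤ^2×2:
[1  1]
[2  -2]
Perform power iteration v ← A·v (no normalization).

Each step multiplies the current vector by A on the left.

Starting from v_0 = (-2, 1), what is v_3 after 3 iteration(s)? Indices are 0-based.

v_0 = (-2, 1).
v_1 = A·v_0 = (-1, -6).
v_2 = A·v_1 = (-7, 10).
v_3 = A·v_2 = (3, -34).

v_3 = (3, -34)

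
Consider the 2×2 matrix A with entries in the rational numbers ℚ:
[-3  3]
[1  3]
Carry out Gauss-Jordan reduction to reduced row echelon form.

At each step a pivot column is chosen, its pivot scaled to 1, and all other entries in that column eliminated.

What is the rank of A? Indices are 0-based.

[1] R0 /= -3  ⇒  (1, -1)
     R1 -= 1·R0  ⇒  (0, 4)
[2] R1 /= 4  ⇒  (0, 1)
     R0 -= -1·R1  ⇒  (1, 0)

rank = 2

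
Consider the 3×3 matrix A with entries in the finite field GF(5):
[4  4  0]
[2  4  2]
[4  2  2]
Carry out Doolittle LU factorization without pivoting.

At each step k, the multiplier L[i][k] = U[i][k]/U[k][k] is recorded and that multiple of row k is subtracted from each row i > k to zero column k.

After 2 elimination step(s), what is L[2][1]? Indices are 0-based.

L[2][1] = 4

[col 0] pivot 4
  R1 -= 3*R0 → (0, 2, 2)  (L[1][0] := 3)
  R2 -= 1*R0 → (0, 3, 2)  (L[2][0] := 1)
[col 1] pivot 2
  R2 -= 4*R1 → (0, 0, 4)  (L[2][1] := 4)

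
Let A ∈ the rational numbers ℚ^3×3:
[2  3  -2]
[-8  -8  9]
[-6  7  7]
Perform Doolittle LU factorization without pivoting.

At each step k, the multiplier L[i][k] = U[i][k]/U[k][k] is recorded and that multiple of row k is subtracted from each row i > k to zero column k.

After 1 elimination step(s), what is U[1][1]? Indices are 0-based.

k=0: U[0][0]=2
  eliminate (1,0): mult=-4, new row 1: (0, 4, 1); set L[1][0]=-4
  eliminate (2,0): mult=-3, new row 2: (0, 16, 1); set L[2][0]=-3

U[1][1] = 4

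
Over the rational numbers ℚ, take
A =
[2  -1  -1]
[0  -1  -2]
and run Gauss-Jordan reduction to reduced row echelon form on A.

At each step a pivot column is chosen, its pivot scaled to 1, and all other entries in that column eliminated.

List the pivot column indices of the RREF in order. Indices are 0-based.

step 1: normalize row 0 (÷2) = (1, -1/2, -1/2)
step 2: normalize row 1 (÷-1) = (0, 1, 2)
  row 0: subtract -1/2×row1 = (1, 0, 1/2)

pivot columns: 0, 1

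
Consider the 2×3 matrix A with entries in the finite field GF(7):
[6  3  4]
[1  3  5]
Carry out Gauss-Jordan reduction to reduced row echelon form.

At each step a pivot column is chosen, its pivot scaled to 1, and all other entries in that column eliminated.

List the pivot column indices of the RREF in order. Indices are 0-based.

pivot columns: 0, 1

step 1: normalize row 0 (÷6) = (1, 4, 3)
  row 1: subtract 1×row0 = (0, 6, 2)
step 2: normalize row 1 (÷6) = (0, 1, 5)
  row 0: subtract 4×row1 = (1, 0, 4)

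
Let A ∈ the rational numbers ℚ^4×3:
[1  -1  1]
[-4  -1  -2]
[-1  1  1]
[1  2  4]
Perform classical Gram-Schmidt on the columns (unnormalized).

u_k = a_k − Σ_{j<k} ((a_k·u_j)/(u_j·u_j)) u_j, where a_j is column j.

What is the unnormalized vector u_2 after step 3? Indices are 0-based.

Step 1: u_0 = a_0 = (1, -4, -1, 1).
Step 2: u_1 = a_1 − (4/19)·u_0 = (-23/19, -3/19, 23/19, 34/19).
Step 3: u_2 = a_2 − (12/19)·u_0 − (142/117)·u_1 = (215/117, 28/39, 19/117, 140/117).

u_2 = (215/117, 28/39, 19/117, 140/117)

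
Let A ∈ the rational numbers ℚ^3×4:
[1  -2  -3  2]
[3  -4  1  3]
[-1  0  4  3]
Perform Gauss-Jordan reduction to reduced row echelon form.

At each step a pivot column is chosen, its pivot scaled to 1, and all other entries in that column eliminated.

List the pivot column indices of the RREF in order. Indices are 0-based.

pivot columns: 0, 1, 2

step 1: normalize row 0 (÷1) = (1, -2, -3, 2)
  row 1: subtract 3×row0 = (0, 2, 10, -3)
  row 2: subtract -1×row0 = (0, -2, 1, 5)
step 2: normalize row 1 (÷2) = (0, 1, 5, -3/2)
  row 0: subtract -2×row1 = (1, 0, 7, -1)
  row 2: subtract -2×row1 = (0, 0, 11, 2)
step 3: normalize row 2 (÷11) = (0, 0, 1, 2/11)
  row 0: subtract 7×row2 = (1, 0, 0, -25/11)
  row 1: subtract 5×row2 = (0, 1, 0, -53/22)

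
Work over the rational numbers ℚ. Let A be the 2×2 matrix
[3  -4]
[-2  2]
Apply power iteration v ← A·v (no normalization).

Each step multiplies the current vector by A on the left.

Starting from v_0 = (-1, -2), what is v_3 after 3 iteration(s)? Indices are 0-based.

v_0 = (-1, -2).
v_1 = A·v_0 = (5, -2).
v_2 = A·v_1 = (23, -14).
v_3 = A·v_2 = (125, -74).

v_3 = (125, -74)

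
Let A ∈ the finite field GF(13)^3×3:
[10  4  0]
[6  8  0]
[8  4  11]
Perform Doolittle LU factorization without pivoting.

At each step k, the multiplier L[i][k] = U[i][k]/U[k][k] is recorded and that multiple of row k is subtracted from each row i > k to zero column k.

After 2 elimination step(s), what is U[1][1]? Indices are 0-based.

U[1][1] = 3

k=0: U[0][0]=10
  eliminate (1,0): mult=11, new row 1: (0, 3, 0); set L[1][0]=11
  eliminate (2,0): mult=6, new row 2: (0, 6, 11); set L[2][0]=6
k=1: U[1][1]=3
  eliminate (2,1): mult=2, new row 2: (0, 0, 11); set L[2][1]=2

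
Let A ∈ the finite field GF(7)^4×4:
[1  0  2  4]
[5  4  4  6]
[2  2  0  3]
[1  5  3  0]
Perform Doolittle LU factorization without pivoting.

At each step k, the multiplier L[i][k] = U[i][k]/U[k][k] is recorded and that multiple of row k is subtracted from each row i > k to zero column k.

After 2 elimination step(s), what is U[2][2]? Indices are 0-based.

U[2][2] = 6

Step 1: pivot at (0,0) is 1.
  row1 ← row1 − (5)·row0  ⇒  L[1][0]=5, U row1=(0, 4, 1, 0)
  row2 ← row2 − (2)·row0  ⇒  L[2][0]=2, U row2=(0, 2, 3, 2)
  row3 ← row3 − (1)·row0  ⇒  L[3][0]=1, U row3=(0, 5, 1, 3)
Step 2: pivot at (1,1) is 4.
  row2 ← row2 − (4)·row1  ⇒  L[2][1]=4, U row2=(0, 0, 6, 2)
  row3 ← row3 − (3)·row1  ⇒  L[3][1]=3, U row3=(0, 0, 5, 3)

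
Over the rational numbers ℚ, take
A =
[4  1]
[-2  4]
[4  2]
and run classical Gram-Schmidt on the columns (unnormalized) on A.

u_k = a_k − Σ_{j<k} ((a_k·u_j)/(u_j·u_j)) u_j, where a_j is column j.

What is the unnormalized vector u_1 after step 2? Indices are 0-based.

Step 1: u_0 = a_0 = (4, -2, 4).
Step 2: u_1 = a_1 − (1/9)·u_0 = (5/9, 38/9, 14/9).

u_1 = (5/9, 38/9, 14/9)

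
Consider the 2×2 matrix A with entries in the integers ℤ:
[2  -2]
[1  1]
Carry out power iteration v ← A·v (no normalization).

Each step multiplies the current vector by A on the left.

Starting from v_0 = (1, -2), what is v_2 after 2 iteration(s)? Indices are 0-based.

v_0 = (1, -2).
v_1 = A·v_0 = (6, -1).
v_2 = A·v_1 = (14, 5).

v_2 = (14, 5)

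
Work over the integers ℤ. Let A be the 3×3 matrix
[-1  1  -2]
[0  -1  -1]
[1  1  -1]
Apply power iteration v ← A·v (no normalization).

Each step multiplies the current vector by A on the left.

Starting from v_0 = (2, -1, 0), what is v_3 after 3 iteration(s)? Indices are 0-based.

v_3 = (2, 5, 3)

v_0 = (2, -1, 0).
v_1 = A·v_0 = (-3, 1, 1).
v_2 = A·v_1 = (2, -2, -3).
v_3 = A·v_2 = (2, 5, 3).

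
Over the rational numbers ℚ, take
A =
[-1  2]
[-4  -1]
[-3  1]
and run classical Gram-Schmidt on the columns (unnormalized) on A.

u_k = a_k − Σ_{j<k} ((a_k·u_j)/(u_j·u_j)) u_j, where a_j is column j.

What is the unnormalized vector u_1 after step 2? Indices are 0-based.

u_1 = (51/26, -15/13, 23/26)

Step 1: u_0 = a_0 = (-1, -4, -3).
Step 2: u_1 = a_1 − (-1/26)·u_0 = (51/26, -15/13, 23/26).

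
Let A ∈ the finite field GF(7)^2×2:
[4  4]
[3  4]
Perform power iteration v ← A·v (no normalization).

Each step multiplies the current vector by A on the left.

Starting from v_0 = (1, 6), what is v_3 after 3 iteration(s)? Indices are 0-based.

v_0 = (1, 6).
v_1 = A·v_0 = (0, 6).
v_2 = A·v_1 = (3, 3).
v_3 = A·v_2 = (3, 0).

v_3 = (3, 0)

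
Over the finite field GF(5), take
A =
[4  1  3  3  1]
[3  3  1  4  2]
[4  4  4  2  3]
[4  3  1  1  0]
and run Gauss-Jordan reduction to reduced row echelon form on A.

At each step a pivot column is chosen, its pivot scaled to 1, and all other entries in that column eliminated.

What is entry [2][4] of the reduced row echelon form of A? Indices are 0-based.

pivot(0,0)=4: scale R0 → (1, 4, 2, 2, 4)
  clear (1,0): R1 −= (3)R0 → (0, 1, 0, 3, 0)
  clear (2,0): R2 −= (4)R0 → (0, 3, 1, 4, 2)
  clear (3,0): R3 −= (4)R0 → (0, 2, 3, 3, 4)
pivot(1,1)=1: scale R1 → (0, 1, 0, 3, 0)
  clear (0,1): R0 −= (4)R1 → (1, 0, 2, 0, 4)
  clear (2,1): R2 −= (3)R1 → (0, 0, 1, 0, 2)
  clear (3,1): R3 −= (2)R1 → (0, 0, 3, 2, 4)
pivot(2,2)=1: scale R2 → (0, 0, 1, 0, 2)
  clear (0,2): R0 −= (2)R2 → (1, 0, 0, 0, 0)
  clear (3,2): R3 −= (3)R2 → (0, 0, 0, 2, 3)
pivot(3,3)=2: scale R3 → (0, 0, 0, 1, 4)
  clear (1,3): R1 −= (3)R3 → (0, 1, 0, 0, 3)

M[2][4] = 2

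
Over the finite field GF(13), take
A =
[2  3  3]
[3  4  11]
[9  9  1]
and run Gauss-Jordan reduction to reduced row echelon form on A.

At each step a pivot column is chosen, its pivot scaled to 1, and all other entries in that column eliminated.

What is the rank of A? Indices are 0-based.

[1] R0 /= 2  ⇒  (1, 8, 8)
     R1 -= 3·R0  ⇒  (0, 6, 0)
     R2 -= 9·R0  ⇒  (0, 2, 7)
[2] R1 /= 6  ⇒  (0, 1, 0)
     R0 -= 8·R1  ⇒  (1, 0, 8)
     R2 -= 2·R1  ⇒  (0, 0, 7)
[3] R2 /= 7  ⇒  (0, 0, 1)
     R0 -= 8·R2  ⇒  (1, 0, 0)

rank = 3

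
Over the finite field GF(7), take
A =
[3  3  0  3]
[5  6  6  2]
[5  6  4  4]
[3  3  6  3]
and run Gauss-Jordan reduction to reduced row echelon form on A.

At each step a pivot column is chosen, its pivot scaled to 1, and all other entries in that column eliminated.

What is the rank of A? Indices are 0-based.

pivot(0,0)=3: scale R0 → (1, 1, 0, 1)
  clear (1,0): R1 −= (5)R0 → (0, 1, 6, 4)
  clear (2,0): R2 −= (5)R0 → (0, 1, 4, 6)
  clear (3,0): R3 −= (3)R0 → (0, 0, 6, 0)
pivot(1,1)=1: scale R1 → (0, 1, 6, 4)
  clear (0,1): R0 −= (1)R1 → (1, 0, 1, 4)
  clear (2,1): R2 −= (1)R1 → (0, 0, 5, 2)
pivot(2,2)=5: scale R2 → (0, 0, 1, 6)
  clear (0,2): R0 −= (1)R2 → (1, 0, 0, 5)
  clear (1,2): R1 −= (6)R2 → (0, 1, 0, 3)
  clear (3,2): R3 −= (6)R2 → (0, 0, 0, 6)
pivot(3,3)=6: scale R3 → (0, 0, 0, 1)
  clear (0,3): R0 −= (5)R3 → (1, 0, 0, 0)
  clear (1,3): R1 −= (3)R3 → (0, 1, 0, 0)
  clear (2,3): R2 −= (6)R3 → (0, 0, 1, 0)

rank = 4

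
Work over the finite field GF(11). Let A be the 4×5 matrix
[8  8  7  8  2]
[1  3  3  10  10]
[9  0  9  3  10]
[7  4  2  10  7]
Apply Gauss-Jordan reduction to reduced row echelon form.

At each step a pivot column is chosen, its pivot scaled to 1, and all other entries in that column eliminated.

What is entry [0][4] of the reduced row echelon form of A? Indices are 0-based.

M[0][4] = 4

pivot(0,0)=8: scale R0 → (1, 1, 5, 1, 3)
  clear (1,0): R1 −= (1)R0 → (0, 2, 9, 9, 7)
  clear (2,0): R2 −= (9)R0 → (0, 2, 8, 5, 5)
  clear (3,0): R3 −= (7)R0 → (0, 8, 0, 3, 8)
pivot(1,1)=2: scale R1 → (0, 1, 10, 10, 9)
  clear (0,1): R0 −= (1)R1 → (1, 0, 6, 2, 5)
  clear (2,1): R2 −= (2)R1 → (0, 0, 10, 7, 9)
  clear (3,1): R3 −= (8)R1 → (0, 0, 8, 0, 2)
pivot(2,2)=10: scale R2 → (0, 0, 1, 4, 2)
  clear (0,2): R0 −= (6)R2 → (1, 0, 0, 0, 4)
  clear (1,2): R1 −= (10)R2 → (0, 1, 0, 3, 0)
  clear (3,2): R3 −= (8)R2 → (0, 0, 0, 1, 8)
pivot(3,3)=1: scale R3 → (0, 0, 0, 1, 8)
  clear (1,3): R1 −= (3)R3 → (0, 1, 0, 0, 9)
  clear (2,3): R2 −= (4)R3 → (0, 0, 1, 0, 3)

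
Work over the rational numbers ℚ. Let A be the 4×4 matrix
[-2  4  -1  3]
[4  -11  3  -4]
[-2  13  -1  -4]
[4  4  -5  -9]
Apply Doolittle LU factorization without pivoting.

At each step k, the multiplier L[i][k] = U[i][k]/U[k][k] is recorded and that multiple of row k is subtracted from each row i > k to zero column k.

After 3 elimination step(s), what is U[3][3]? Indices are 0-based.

U[3][3] = 4

k=0: U[0][0]=-2
  eliminate (1,0): mult=-2, new row 1: (0, -3, 1, 2); set L[1][0]=-2
  eliminate (2,0): mult=1, new row 2: (0, 9, 0, -7); set L[2][0]=1
  eliminate (3,0): mult=-2, new row 3: (0, 12, -7, -3); set L[3][0]=-2
k=1: U[1][1]=-3
  eliminate (2,1): mult=-3, new row 2: (0, 0, 3, -1); set L[2][1]=-3
  eliminate (3,1): mult=-4, new row 3: (0, 0, -3, 5); set L[3][1]=-4
k=2: U[2][2]=3
  eliminate (3,2): mult=-1, new row 3: (0, 0, 0, 4); set L[3][2]=-1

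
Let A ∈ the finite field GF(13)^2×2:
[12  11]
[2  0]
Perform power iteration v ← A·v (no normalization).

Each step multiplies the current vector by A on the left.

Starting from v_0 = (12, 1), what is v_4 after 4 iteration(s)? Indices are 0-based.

v_4 = (7, 11)

v_0 = (12, 1).
v_1 = A·v_0 = (12, 11).
v_2 = A·v_1 = (5, 11).
v_3 = A·v_2 = (12, 10).
v_4 = A·v_3 = (7, 11).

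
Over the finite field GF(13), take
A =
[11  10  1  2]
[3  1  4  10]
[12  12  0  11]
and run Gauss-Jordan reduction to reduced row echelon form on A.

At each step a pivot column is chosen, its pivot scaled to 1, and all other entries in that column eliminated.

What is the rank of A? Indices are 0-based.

[1] R0 /= 11  ⇒  (1, 8, 6, 12)
     R1 -= 3·R0  ⇒  (0, 3, 12, 0)
     R2 -= 12·R0  ⇒  (0, 7, 6, 10)
[2] R1 /= 3  ⇒  (0, 1, 4, 0)
     R0 -= 8·R1  ⇒  (1, 0, 0, 12)
     R2 -= 7·R1  ⇒  (0, 0, 4, 10)
[3] R2 /= 4  ⇒  (0, 0, 1, 9)
     R1 -= 4·R2  ⇒  (0, 1, 0, 3)

rank = 3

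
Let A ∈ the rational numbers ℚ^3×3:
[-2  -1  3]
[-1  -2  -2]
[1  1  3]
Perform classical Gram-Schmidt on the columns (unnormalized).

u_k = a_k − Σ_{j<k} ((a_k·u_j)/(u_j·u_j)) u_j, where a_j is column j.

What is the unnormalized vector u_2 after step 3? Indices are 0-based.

u_2 = (10/11, 10/11, 30/11)

Step 1: u_0 = a_0 = (-2, -1, 1).
Step 2: u_1 = a_1 − (5/6)·u_0 = (2/3, -7/6, 1/6).
Step 3: u_2 = a_2 − (-1/6)·u_0 − (29/11)·u_1 = (10/11, 10/11, 30/11).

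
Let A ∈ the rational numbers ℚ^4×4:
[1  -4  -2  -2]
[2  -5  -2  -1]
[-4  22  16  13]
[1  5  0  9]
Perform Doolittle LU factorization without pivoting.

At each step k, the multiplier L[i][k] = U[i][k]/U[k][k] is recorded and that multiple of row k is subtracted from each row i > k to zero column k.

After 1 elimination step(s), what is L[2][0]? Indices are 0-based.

k=0: U[0][0]=1
  eliminate (1,0): mult=2, new row 1: (0, 3, 2, 3); set L[1][0]=2
  eliminate (2,0): mult=-4, new row 2: (0, 6, 8, 5); set L[2][0]=-4
  eliminate (3,0): mult=1, new row 3: (0, 9, 2, 11); set L[3][0]=1

L[2][0] = -4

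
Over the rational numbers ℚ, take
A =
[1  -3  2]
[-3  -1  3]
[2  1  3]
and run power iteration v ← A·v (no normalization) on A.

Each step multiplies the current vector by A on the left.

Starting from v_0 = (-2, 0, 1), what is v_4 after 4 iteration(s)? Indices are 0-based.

v_0 = (-2, 0, 1).
v_1 = A·v_0 = (0, 9, -1).
v_2 = A·v_1 = (-29, -12, 6).
v_3 = A·v_2 = (19, 117, -52).
v_4 = A·v_3 = (-436, -330, -1).

v_4 = (-436, -330, -1)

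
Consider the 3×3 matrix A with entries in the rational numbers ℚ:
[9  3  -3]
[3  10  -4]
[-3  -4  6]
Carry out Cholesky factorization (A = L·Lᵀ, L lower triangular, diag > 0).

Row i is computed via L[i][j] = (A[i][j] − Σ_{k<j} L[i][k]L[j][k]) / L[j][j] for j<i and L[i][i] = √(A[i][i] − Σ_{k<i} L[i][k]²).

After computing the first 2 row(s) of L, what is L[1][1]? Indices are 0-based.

L[1][1] = 3

Step 1: L[0][0] = √(9) = 3.
  L[1][0] = (3) / L[0][0] = 1.
Step 2: L[1][1] = √(9) = 3.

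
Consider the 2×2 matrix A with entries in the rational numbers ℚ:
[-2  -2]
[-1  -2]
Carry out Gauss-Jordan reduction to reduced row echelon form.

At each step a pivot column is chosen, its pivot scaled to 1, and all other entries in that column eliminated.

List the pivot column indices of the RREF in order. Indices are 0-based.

step 1: normalize row 0 (÷-2) = (1, 1)
  row 1: subtract -1×row0 = (0, -1)
step 2: normalize row 1 (÷-1) = (0, 1)
  row 0: subtract 1×row1 = (1, 0)

pivot columns: 0, 1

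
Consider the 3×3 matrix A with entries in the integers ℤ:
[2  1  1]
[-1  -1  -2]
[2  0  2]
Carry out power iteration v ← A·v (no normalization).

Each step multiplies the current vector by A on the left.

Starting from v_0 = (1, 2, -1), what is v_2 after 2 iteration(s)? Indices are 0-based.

v_0 = (1, 2, -1).
v_1 = A·v_0 = (3, -1, 0).
v_2 = A·v_1 = (5, -2, 6).

v_2 = (5, -2, 6)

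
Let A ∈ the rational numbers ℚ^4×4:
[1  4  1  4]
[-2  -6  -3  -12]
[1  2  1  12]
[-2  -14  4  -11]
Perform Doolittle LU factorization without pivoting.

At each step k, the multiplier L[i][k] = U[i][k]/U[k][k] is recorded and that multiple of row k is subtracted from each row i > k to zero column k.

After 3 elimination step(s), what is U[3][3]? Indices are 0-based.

U[3][3] = -3

[col 0] pivot 1
  R1 -= -2*R0 → (0, 2, -1, -4)  (L[1][0] := -2)
  R2 -= 1*R0 → (0, -2, 0, 8)  (L[2][0] := 1)
  R3 -= -2*R0 → (0, -6, 6, -3)  (L[3][0] := -2)
[col 1] pivot 2
  R2 -= -1*R1 → (0, 0, -1, 4)  (L[2][1] := -1)
  R3 -= -3*R1 → (0, 0, 3, -15)  (L[3][1] := -3)
[col 2] pivot -1
  R3 -= -3*R2 → (0, 0, 0, -3)  (L[3][2] := -3)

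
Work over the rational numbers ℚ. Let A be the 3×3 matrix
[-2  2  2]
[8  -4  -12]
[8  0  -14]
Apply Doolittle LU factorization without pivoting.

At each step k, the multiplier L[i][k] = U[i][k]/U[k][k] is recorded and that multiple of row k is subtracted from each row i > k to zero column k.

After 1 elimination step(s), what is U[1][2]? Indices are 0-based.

[col 0] pivot -2
  R1 -= -4*R0 → (0, 4, -4)  (L[1][0] := -4)
  R2 -= -4*R0 → (0, 8, -6)  (L[2][0] := -4)

U[1][2] = -4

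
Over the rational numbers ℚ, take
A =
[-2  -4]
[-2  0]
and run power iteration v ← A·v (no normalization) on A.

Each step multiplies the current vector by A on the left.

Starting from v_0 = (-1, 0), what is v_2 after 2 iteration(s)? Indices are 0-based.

v_2 = (-12, -4)

v_0 = (-1, 0).
v_1 = A·v_0 = (2, 2).
v_2 = A·v_1 = (-12, -4).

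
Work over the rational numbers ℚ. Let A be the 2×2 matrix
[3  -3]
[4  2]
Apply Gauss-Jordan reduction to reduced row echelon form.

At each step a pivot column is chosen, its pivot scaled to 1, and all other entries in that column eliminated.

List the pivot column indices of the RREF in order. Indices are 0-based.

pivot(0,0)=3: scale R0 → (1, -1)
  clear (1,0): R1 −= (4)R0 → (0, 6)
pivot(1,1)=6: scale R1 → (0, 1)
  clear (0,1): R0 −= (-1)R1 → (1, 0)

pivot columns: 0, 1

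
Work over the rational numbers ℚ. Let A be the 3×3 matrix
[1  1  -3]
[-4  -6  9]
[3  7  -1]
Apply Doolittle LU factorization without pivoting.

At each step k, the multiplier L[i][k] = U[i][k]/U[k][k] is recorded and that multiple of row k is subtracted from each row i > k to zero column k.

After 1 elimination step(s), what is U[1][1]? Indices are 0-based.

Step 1: pivot at (0,0) is 1.
  row1 ← row1 − (-4)·row0  ⇒  L[1][0]=-4, U row1=(0, -2, -3)
  row2 ← row2 − (3)·row0  ⇒  L[2][0]=3, U row2=(0, 4, 8)

U[1][1] = -2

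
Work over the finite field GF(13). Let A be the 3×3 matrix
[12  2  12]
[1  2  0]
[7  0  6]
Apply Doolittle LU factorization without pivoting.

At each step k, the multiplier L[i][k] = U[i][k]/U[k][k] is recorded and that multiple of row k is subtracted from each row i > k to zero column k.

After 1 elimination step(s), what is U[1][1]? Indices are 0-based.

k=0: U[0][0]=12
  eliminate (1,0): mult=12, new row 1: (0, 4, 12); set L[1][0]=12
  eliminate (2,0): mult=6, new row 2: (0, 1, 12); set L[2][0]=6

U[1][1] = 4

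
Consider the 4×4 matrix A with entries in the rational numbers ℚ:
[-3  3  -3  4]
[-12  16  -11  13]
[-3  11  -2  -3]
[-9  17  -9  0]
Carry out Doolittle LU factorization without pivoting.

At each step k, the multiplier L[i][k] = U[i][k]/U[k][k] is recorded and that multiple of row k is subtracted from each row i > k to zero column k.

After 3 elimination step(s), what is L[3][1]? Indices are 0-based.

L[3][1] = 2

[col 0] pivot -3
  R1 -= 4*R0 → (0, 4, 1, -3)  (L[1][0] := 4)
  R2 -= 1*R0 → (0, 8, 1, -7)  (L[2][0] := 1)
  R3 -= 3*R0 → (0, 8, 0, -12)  (L[3][0] := 3)
[col 1] pivot 4
  R2 -= 2*R1 → (0, 0, -1, -1)  (L[2][1] := 2)
  R3 -= 2*R1 → (0, 0, -2, -6)  (L[3][1] := 2)
[col 2] pivot -1
  R3 -= 2*R2 → (0, 0, 0, -4)  (L[3][2] := 2)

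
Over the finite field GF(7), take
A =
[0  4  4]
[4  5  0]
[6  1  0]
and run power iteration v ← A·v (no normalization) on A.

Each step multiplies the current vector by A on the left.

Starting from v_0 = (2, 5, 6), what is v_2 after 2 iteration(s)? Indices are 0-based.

v_0 = (2, 5, 6).
v_1 = A·v_0 = (2, 5, 3).
v_2 = A·v_1 = (4, 5, 3).

v_2 = (4, 5, 3)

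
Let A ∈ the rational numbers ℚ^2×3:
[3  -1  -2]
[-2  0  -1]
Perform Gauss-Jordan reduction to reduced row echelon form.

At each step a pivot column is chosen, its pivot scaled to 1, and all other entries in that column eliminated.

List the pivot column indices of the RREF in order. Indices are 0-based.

step 1: normalize row 0 (÷3) = (1, -1/3, -2/3)
  row 1: subtract -2×row0 = (0, -2/3, -7/3)
step 2: normalize row 1 (÷-2/3) = (0, 1, 7/2)
  row 0: subtract -1/3×row1 = (1, 0, 1/2)

pivot columns: 0, 1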